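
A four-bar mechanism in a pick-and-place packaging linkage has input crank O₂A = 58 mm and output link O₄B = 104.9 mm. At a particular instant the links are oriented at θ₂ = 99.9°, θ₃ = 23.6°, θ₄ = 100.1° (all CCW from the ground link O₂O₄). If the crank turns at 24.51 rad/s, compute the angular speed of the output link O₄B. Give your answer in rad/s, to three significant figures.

ω₂ = 24.51 rad/s
Differentiating the loop-closure r₂e^{iθ₂}+r₃e^{iθ₃}=r₁+r₄e^{iθ₄} gives r₂ω₂e^{iθ₂}+r₃ω₃e^{iθ₃}=r₄ω₄e^{iθ₄}.
Eliminating the other unknown: ω₄ = r₂ω₂ sin(θ₂−θ₃) / [r₄ sin(θ₄−θ₃)].
Numerator sine = +0.97155; denominator sine = +0.97237.
Result = 0.058·24.51·(+0.97155) / (0.1049·(+0.97237)) = +13.54 rad/s; magnitude 13.54 rad/s.

13.5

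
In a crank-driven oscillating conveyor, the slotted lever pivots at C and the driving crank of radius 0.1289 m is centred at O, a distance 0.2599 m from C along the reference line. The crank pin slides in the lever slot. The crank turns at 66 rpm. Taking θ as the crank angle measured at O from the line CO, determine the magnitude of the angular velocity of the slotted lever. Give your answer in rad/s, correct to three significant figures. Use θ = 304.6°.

2.02

ω = 6.912 rad/s (from 66 rpm).
Crank pin A relative to C: A = (d + r cosθ, r sinθ); lever angle φ = atan2(r sinθ, d + r cosθ).
Differentiating tanφ: φ̇ = rω(d cosθ + r)/(d² + r² + 2dr cosθ).
d² + r² + 2dr cosθ = |CA|² = 0.12221 m²;  d cosθ + r = +0.27648 m.
|ω_lever| = |0.1289·6.912·+0.27648| / 0.12221 = 2.0155 rad/s.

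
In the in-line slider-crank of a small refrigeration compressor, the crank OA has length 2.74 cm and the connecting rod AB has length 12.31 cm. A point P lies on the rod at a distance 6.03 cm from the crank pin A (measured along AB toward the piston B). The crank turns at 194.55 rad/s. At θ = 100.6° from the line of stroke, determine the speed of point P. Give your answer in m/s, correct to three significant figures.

ω = 194.6 rad/s.  Crank-pin speed |V_A| = rω = 5.3307 m/s, perpendicular to OA.
Rod angle: sinφ = −(r/L) sinθ ⇒ φ = -12.638°; ω_rod = −rω cosθ/√(L²−r²sin²θ) = +8.1635 rad/s.
V_P = V_A + ω_rod × AP, with AP = 0.0603 m along the rod.
Components: V_Px = −rω sinθ − a·ω_rod·sinφ = -5.132 m/s;  V_Py = rω cosθ + a·ω_rod·cosφ = -0.50025 m/s.
|V_P| = √(V_Px² + V_Py²) = 5.1563 m/s.

5.16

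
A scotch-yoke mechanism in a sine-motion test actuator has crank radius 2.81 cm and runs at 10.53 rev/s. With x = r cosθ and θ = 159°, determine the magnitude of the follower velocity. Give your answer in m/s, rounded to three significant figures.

ω = 66.16 rad/s (from 10.53 rev/s).
x = r cosθ ⇒ ẋ = −rω sinθ.
|v| = rω|sinθ| = 0.0281·66.16·|sin 159°| = 0.66626 m/s.

0.666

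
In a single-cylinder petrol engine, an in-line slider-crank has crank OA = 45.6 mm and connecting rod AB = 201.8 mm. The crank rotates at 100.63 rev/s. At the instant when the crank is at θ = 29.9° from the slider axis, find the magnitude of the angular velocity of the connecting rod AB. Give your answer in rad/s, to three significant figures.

ω = 632.3 rad/s (converted from 100.63 rev/s).
The rod makes angle φ with the slider axis where L sinφ = r sinθ; differentiating, L cosφ·φ̇ = r ω cosθ.
L cosφ = √(L² − r² sin²θ) = 0.20052 m.
|ω_rod| = r ω |cosθ| / √(L² − r² sin²θ) = 0.0456·632.3·0.86690/0.20052 = 124.65 rad/s.

125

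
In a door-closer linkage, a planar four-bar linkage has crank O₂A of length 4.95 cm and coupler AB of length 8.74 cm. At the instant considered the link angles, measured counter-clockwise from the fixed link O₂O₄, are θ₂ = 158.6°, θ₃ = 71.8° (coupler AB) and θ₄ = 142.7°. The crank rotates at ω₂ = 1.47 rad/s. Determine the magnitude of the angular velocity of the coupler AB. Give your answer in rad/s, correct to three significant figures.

0.241

ω₂ = 1.47 rad/s
Differentiating the loop-closure r₂e^{iθ₂}+r₃e^{iθ₃}=r₁+r₄e^{iθ₄} gives r₂ω₂e^{iθ₂}+r₃ω₃e^{iθ₃}=r₄ω₄e^{iθ₄}.
Eliminating the other unknown: ω₃ = r₂ω₂ sin(θ₄−θ₂) / [r₃ sin(θ₃−θ₄)].
Numerator sine = -0.27396; denominator sine = -0.94495.
Result = 0.0495·1.47·(-0.27396) / (0.0874·(-0.94495)) = +0.24137 rad/s; magnitude 0.24137 rad/s.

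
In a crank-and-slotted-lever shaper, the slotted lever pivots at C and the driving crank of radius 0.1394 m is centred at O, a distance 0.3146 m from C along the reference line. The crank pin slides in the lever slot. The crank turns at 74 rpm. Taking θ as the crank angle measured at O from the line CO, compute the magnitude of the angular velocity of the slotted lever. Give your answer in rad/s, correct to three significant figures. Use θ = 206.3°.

ω = 7.749 rad/s (from 74 rpm).
Crank pin A relative to C: A = (d + r cosθ, r sinθ); lever angle φ = atan2(r sinθ, d + r cosθ).
Differentiating tanφ: φ̇ = rω(d cosθ + r)/(d² + r² + 2dr cosθ).
d² + r² + 2dr cosθ = |CA|² = 0.0397743 m²;  d cosθ + r = -0.14263 m.
|ω_lever| = |0.1394·7.749·-0.14263| / 0.0397743 = 3.8739 rad/s.

3.87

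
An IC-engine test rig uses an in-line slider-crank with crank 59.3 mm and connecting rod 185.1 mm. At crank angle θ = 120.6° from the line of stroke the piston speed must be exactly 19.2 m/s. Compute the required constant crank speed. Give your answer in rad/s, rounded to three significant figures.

For an in-line slider-crank, |v_piston| = rω|sinθ|·[1 + r cosθ/√(L² − r² sin²θ)].
With r = 0.0593 m, L = 0.1851 m, θ = 120.6°: the bracketed kinematic factor |dx/dθ| = 0.042382 m.
ω = v/|dx/dθ| = 19.2/0.042382 = 453.02 rad/s.

453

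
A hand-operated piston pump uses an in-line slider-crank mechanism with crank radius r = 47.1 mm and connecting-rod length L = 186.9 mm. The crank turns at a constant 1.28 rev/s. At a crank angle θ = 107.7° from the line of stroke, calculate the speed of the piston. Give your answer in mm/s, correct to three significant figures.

332

ω = 2π·1.28 = 8.042 rad/s
For an in-line slider-crank, x = r cosθ + √(L² − r² sin²θ), so v = −rω sinθ·[1 + r cosθ/√(L² − r² sin²θ)].
With r = 0.0471 m, L = 0.1869 m, θ = 107.7°: √(L² − r² sin²θ) = 0.18143 m.
v = −0.0471·8.042·0.95266·[1 + 0.0471·-0.30403/0.18143] = -0.33239 m/s.
|v| = 0.33239 m/s = 332.39 mm/s.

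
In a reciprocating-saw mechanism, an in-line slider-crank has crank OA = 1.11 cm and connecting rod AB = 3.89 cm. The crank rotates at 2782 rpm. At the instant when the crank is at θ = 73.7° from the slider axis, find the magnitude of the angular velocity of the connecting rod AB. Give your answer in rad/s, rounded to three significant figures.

24.3

ω = 291.3 rad/s (converted from 2782 rpm).
The rod makes angle φ with the slider axis where L sinφ = r sinθ; differentiating, L cosφ·φ̇ = r ω cosθ.
L cosφ = √(L² − r² sin²θ) = 0.037413 m.
|ω_rod| = r ω |cosθ| / √(L² − r² sin²θ) = 0.0111·291.3·0.28067/0.037413 = 24.259 rad/s.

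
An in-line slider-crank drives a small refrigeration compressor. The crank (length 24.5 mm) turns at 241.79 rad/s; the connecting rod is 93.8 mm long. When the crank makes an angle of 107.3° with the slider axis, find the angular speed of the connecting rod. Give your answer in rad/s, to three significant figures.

19.4

ω = 241.8 rad/s
The rod makes angle φ with the slider axis where L sinφ = r sinθ; differentiating, L cosφ·φ̇ = r ω cosθ.
L cosφ = √(L² − r² sin²θ) = 0.090837 m.
|ω_rod| = r ω |cosθ| / √(L² − r² sin²θ) = 0.0245·241.8·0.29737/0.090837 = 19.393 rad/s.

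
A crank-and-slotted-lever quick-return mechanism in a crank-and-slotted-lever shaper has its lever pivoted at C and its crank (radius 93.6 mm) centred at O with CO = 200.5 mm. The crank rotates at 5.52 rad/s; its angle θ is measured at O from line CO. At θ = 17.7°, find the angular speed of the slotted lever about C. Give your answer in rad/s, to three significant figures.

1.74

ω = 5.52 rad/s
Crank pin A relative to C: A = (d + r cosθ, r sinθ); lever angle φ = atan2(r sinθ, d + r cosθ).
Differentiating tanφ: φ̇ = rω(d cosθ + r)/(d² + r² + 2dr cosθ).
d² + r² + 2dr cosθ = |CA|² = 0.084718 m²;  d cosθ + r = +0.28461 m.
|ω_lever| = |0.0936·5.52·+0.28461| / 0.084718 = 1.7357 rad/s.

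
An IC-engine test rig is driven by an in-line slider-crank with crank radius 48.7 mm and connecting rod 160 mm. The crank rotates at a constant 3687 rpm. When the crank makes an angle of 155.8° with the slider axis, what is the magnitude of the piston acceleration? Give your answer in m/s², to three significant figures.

5110

ω = 2π·3687/60 = 386.1 rad/s
x(θ) = r cosθ + √(L² − r² sin²θ); with ω constant, a = ω²·d²x/dθ².
d²x/dθ² = −r cosθ − r²(cos2θ)/√u − r⁴ sin²2θ/(4u^{3/2}),  u = L² − r² sin²θ = 0.0252015 m².
Substituting r = 0.0487 m, L = 0.16 m, θ = 155.8°: d²x/dθ² = +0.034305 m.
a = ω²·d²x/dθ² = (386.1)²·(+0.034305) = +5114 m/s²;  |a| = 5114 m/s².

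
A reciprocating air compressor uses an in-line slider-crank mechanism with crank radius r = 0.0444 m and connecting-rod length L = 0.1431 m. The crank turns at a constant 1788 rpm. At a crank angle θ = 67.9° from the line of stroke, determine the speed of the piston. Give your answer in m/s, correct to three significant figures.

8.64

ω = 2π·1788/60 = 187.2 rad/s
For an in-line slider-crank, x = r cosθ + √(L² − r² sin²θ), so v = −rω sinθ·[1 + r cosθ/√(L² − r² sin²θ)].
With r = 0.0444 m, L = 0.1431 m, θ = 67.9°: √(L² − r² sin²θ) = 0.13706 m.
v = −0.0444·187.2·0.92653·[1 + 0.0444·0.37622/0.13706] = -8.6414 m/s.
|v| = 8.6414 m/s.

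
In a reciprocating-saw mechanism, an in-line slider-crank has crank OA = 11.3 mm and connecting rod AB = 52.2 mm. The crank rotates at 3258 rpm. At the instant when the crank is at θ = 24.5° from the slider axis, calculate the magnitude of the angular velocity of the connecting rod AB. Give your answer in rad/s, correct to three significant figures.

67.5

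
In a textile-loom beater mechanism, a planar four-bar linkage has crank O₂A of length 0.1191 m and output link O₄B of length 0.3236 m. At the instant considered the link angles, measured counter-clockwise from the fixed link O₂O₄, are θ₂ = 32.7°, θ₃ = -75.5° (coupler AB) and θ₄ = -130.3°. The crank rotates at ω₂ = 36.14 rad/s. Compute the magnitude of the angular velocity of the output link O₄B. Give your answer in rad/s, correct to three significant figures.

ω₂ = 36.14 rad/s
Differentiating the loop-closure r₂e^{iθ₂}+r₃e^{iθ₃}=r₁+r₄e^{iθ₄} gives r₂ω₂e^{iθ₂}+r₃ω₃e^{iθ₃}=r₄ω₄e^{iθ₄}.
Eliminating the other unknown: ω₄ = r₂ω₂ sin(θ₂−θ₃) / [r₄ sin(θ₄−θ₃)].
Numerator sine = +0.94997; denominator sine = -0.81714.
Result = 0.1191·36.14·(+0.94997) / (0.3236·(-0.81714)) = -15.463 rad/s; magnitude 15.463 rad/s.

15.5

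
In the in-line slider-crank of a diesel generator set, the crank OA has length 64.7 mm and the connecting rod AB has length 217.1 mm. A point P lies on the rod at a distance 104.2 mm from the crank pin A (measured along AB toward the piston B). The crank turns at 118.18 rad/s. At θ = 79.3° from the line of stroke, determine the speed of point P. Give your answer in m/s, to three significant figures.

ω = 118.2 rad/s.  Crank-pin speed |V_A| = rω = 7.6462 m/s, perpendicular to OA.
Rod angle: sinφ = −(r/L) sinθ ⇒ φ = -17.028°; ω_rod = −rω cosθ/√(L²−r²sin²θ) = -6.839 rad/s.
V_P = V_A + ω_rod × AP, with AP = 0.1042 m along the rod.
Components: V_Px = −rω sinθ − a·ω_rod·sinφ = -7.722 m/s;  V_Py = rω cosθ + a·ω_rod·cosφ = +0.73827 m/s.
|V_P| = √(V_Px² + V_Py²) = 7.7572 m/s.

7.76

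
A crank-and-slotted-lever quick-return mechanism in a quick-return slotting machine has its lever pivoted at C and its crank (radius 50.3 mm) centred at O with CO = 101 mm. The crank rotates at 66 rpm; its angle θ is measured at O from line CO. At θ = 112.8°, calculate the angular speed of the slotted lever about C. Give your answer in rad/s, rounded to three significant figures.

0.441

ω = 6.912 rad/s (from 66 rpm).
Crank pin A relative to C: A = (d + r cosθ, r sinθ); lever angle φ = atan2(r sinθ, d + r cosθ).
Differentiating tanφ: φ̇ = rω(d cosθ + r)/(d² + r² + 2dr cosθ).
d² + r² + 2dr cosθ = |CA|² = 0.0087937 m²;  d cosθ + r = +0.011161 m.
|ω_lever| = |0.0503·6.912·+0.011161| / 0.0087937 = 0.44123 rad/s.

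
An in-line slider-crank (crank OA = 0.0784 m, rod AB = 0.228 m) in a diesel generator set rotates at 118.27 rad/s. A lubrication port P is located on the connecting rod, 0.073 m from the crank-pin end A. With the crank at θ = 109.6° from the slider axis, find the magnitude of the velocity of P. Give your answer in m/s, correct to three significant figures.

ω = 118.3 rad/s.  Crank-pin speed |V_A| = rω = 9.2724 m/s, perpendicular to OA.
Rod angle: sinφ = −(r/L) sinθ ⇒ φ = -18.901°; ω_rod = −rω cosθ/√(L²−r²sin²θ) = +14.42 rad/s.
V_P = V_A + ω_rod × AP, with AP = 0.073 m along the rod.
Components: V_Px = −rω sinθ − a·ω_rod·sinφ = -8.3941 m/s;  V_Py = rω cosθ + a·ω_rod·cosφ = -2.1145 m/s.
|V_P| = √(V_Px² + V_Py²) = 8.6564 m/s.

8.66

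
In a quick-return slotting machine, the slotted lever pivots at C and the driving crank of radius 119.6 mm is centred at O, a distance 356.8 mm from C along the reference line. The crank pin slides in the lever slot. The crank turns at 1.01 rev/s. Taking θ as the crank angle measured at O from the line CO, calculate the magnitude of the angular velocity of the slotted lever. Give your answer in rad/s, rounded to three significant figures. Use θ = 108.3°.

ω = 6.346 rad/s (from 1.01 rev/s).
Crank pin A relative to C: A = (d + r cosθ, r sinθ); lever angle φ = atan2(r sinθ, d + r cosθ).
Differentiating tanφ: φ̇ = rω(d cosθ + r)/(d² + r² + 2dr cosθ).
d² + r² + 2dr cosθ = |CA|² = 0.114812 m²;  d cosθ + r = +0.0075675 m.
|ω_lever| = |0.1196·6.346·+0.0075675| / 0.114812 = 0.050026 rad/s.

0.0500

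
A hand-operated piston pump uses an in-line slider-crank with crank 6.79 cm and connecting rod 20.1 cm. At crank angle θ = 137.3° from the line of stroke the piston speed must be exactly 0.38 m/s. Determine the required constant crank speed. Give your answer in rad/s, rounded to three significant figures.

11.1

For an in-line slider-crank, |v_piston| = rω|sinθ|·[1 + r cosθ/√(L² − r² sin²θ)].
With r = 0.0679 m, L = 0.201 m, θ = 137.3°: the bracketed kinematic factor |dx/dθ| = 0.034303 m.
ω = v/|dx/dθ| = 0.38/0.034303 = 11.078 rad/s.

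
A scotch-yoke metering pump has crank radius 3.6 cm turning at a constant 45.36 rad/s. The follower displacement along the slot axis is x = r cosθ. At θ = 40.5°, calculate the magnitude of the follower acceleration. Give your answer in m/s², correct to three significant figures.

ω = 45.36 rad/s
x = r cosθ ⇒ ẍ = −rω² cosθ (ω constant).
|a| = rω²|cosθ| = 0.036·(45.36)²·|cos 40.5°| = 56.324 m/s².

56.3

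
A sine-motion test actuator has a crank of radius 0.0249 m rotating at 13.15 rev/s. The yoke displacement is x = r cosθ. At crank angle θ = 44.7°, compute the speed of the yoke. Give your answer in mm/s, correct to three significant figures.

ω = 82.62 rad/s (from 13.15 rev/s).
x = r cosθ ⇒ ẋ = −rω sinθ.
|v| = rω|sinθ| = 0.0249·82.62·|sin 44.7°| = 1.4471 m/s = 1447.1 mm/s.

1450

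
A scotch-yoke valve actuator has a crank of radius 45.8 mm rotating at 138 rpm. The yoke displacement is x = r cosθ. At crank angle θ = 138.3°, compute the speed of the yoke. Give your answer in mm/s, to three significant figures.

ω = 14.45 rad/s (from 138 rpm).
x = r cosθ ⇒ ẋ = −rω sinθ.
|v| = rω|sinθ| = 0.0458·14.45·|sin 138.3°| = 0.4403 m/s = 440.3 mm/s.

440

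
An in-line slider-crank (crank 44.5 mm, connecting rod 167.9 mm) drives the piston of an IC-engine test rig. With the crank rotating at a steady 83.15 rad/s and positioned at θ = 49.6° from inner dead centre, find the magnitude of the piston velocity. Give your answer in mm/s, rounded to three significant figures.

3310

ω = 83.15 rad/s
For an in-line slider-crank, x = r cosθ + √(L² − r² sin²θ), so v = −rω sinθ·[1 + r cosθ/√(L² − r² sin²θ)].
With r = 0.0445 m, L = 0.1679 m, θ = 49.6°: √(L² − r² sin²θ) = 0.16444 m.
v = −0.0445·83.15·0.76154·[1 + 0.0445·0.64812/0.16444] = -3.312 m/s.
|v| = 3.312 m/s = 3312 mm/s.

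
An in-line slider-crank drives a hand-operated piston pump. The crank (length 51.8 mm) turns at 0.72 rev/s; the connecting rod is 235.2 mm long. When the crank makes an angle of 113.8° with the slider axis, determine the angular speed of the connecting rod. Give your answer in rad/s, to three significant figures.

0.410

ω = 4.524 rad/s (converted from 0.72 rev/s).
The rod makes angle φ with the slider axis where L sinφ = r sinθ; differentiating, L cosφ·φ̇ = r ω cosθ.
L cosφ = √(L² − r² sin²θ) = 0.23038 m.
|ω_rod| = r ω |cosθ| / √(L² − r² sin²θ) = 0.0518·4.524·0.40355/0.23038 = 0.41049 rad/s.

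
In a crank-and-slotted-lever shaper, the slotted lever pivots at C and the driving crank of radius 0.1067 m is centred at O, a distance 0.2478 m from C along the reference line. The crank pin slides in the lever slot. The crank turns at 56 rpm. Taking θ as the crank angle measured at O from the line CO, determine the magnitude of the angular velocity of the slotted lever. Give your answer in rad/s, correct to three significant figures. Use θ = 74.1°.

1.25

ω = 5.864 rad/s (from 56 rpm).
Crank pin A relative to C: A = (d + r cosθ, r sinθ); lever angle φ = atan2(r sinθ, d + r cosθ).
Differentiating tanφ: φ̇ = rω(d cosθ + r)/(d² + r² + 2dr cosθ).
d² + r² + 2dr cosθ = |CA|² = 0.0872768 m²;  d cosθ + r = +0.17459 m.
|ω_lever| = |0.1067·5.864·+0.17459| / 0.0872768 = 1.2517 rad/s.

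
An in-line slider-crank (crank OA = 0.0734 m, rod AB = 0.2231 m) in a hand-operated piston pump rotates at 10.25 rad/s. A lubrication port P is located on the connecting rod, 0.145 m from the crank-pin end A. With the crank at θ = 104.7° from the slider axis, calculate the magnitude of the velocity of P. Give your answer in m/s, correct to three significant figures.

0.689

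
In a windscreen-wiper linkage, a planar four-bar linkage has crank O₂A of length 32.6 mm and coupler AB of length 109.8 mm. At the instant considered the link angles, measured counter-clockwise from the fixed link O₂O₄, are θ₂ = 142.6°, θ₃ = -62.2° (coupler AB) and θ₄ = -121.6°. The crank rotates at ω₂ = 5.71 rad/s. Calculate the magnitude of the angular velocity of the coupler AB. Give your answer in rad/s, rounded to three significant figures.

1.96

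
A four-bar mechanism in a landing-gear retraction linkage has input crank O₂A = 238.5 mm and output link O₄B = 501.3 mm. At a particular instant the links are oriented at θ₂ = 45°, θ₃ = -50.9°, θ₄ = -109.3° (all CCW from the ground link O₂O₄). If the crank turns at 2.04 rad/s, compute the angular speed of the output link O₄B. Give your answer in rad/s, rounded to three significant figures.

1.13

ω₂ = 2.04 rad/s
Differentiating the loop-closure r₂e^{iθ₂}+r₃e^{iθ₃}=r₁+r₄e^{iθ₄} gives r₂ω₂e^{iθ₂}+r₃ω₃e^{iθ₃}=r₄ω₄e^{iθ₄}.
Eliminating the other unknown: ω₄ = r₂ω₂ sin(θ₂−θ₃) / [r₄ sin(θ₄−θ₃)].
Numerator sine = +0.99470; denominator sine = -0.85173.
Result = 0.2385·2.04·(+0.99470) / (0.5013·(-0.85173)) = -1.1335 rad/s; magnitude 1.1335 rad/s.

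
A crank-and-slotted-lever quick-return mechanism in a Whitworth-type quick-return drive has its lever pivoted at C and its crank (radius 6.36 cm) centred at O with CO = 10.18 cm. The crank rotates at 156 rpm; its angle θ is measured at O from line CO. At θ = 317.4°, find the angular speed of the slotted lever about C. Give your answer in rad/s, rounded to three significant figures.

ω = 16.34 rad/s (from 156 rpm).
Crank pin A relative to C: A = (d + r cosθ, r sinθ); lever angle φ = atan2(r sinθ, d + r cosθ).
Differentiating tanφ: φ̇ = rω(d cosθ + r)/(d² + r² + 2dr cosθ).
d² + r² + 2dr cosθ = |CA|² = 0.0239399 m²;  d cosθ + r = +0.13853 m.
|ω_lever| = |0.0636·16.34·+0.13853| / 0.0239399 = 6.0124 rad/s.

6.01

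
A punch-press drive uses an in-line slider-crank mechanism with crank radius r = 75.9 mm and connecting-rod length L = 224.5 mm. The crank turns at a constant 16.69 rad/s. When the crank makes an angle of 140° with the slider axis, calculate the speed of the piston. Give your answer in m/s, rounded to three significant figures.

ω = 16.69 rad/s
For an in-line slider-crank, x = r cosθ + √(L² − r² sin²θ), so v = −rω sinθ·[1 + r cosθ/√(L² − r² sin²θ)].
With r = 0.0759 m, L = 0.2245 m, θ = 140°: √(L² − r² sin²θ) = 0.21913 m.
v = −0.0759·16.69·0.64279·[1 + 0.0759·-0.76604/0.21913] = -0.59822 m/s.
|v| = 0.59822 m/s.

0.598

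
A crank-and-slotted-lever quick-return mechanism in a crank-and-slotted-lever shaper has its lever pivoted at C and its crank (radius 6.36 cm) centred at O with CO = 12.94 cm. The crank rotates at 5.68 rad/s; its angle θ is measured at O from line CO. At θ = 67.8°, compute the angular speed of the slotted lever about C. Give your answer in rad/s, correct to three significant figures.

1.50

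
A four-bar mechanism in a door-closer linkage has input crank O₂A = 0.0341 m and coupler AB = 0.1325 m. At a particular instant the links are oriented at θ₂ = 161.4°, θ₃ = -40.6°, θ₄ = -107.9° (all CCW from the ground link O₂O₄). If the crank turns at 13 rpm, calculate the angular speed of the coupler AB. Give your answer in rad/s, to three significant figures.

ω₂ = 1.361 rad/s (from 13 rpm).
Differentiating the loop-closure r₂e^{iθ₂}+r₃e^{iθ₃}=r₁+r₄e^{iθ₄} gives r₂ω₂e^{iθ₂}+r₃ω₃e^{iθ₃}=r₄ω₄e^{iθ₄}.
Eliminating the other unknown: ω₃ = r₂ω₂ sin(θ₄−θ₂) / [r₃ sin(θ₃−θ₄)].
Numerator sine = +0.99993; denominator sine = +0.92254.
Result = 0.0341·1.361·(+0.99993) / (0.1325·(+0.92254)) = +0.37975 rad/s; magnitude 0.37975 rad/s.

0.380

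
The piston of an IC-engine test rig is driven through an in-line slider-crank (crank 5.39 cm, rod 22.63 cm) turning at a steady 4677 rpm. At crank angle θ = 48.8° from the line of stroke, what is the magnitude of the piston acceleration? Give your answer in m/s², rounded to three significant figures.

8150

ω = 2π·4677/60 = 489.8 rad/s
x(θ) = r cosθ + √(L² − r² sin²θ); with ω constant, a = ω²·d²x/dθ².
d²x/dθ² = −r cosθ − r²(cos2θ)/√u − r⁴ sin²2θ/(4u^{3/2}),  u = L² − r² sin²θ = 0.049567 m².
Substituting r = 0.0539 m, L = 0.2263 m, θ = 48.8°: d²x/dθ² = -0.033965 m.
a = ω²·d²x/dθ² = (489.8)²·(-0.033965) = -8147.6 m/s²;  |a| = 8147.6 m/s².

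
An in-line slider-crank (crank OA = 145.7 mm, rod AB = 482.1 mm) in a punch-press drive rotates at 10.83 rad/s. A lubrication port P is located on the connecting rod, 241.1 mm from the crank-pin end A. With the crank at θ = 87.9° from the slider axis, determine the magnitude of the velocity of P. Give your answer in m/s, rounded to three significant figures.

1.59

ω = 10.83 rad/s.  Crank-pin speed |V_A| = rω = 1.5779 m/s, perpendicular to OA.
Rod angle: sinφ = −(r/L) sinθ ⇒ φ = -17.579°; ω_rod = −rω cosθ/√(L²−r²sin²θ) = -0.12581 rad/s.
V_P = V_A + ω_rod × AP, with AP = 0.2411 m along the rod.
Components: V_Px = −rω sinθ − a·ω_rod·sinφ = -1.586 m/s;  V_Py = rω cosθ + a·ω_rod·cosφ = +0.028905 m/s.
|V_P| = √(V_Px² + V_Py²) = 1.5863 m/s.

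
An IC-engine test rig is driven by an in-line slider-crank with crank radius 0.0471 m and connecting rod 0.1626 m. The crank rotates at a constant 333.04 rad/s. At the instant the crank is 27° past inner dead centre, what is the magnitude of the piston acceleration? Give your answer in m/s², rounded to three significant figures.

ω = 333 rad/s
x(θ) = r cosθ + √(L² − r² sin²θ); with ω constant, a = ω²·d²x/dθ².
d²x/dθ² = −r cosθ − r²(cos2θ)/√u − r⁴ sin²2θ/(4u^{3/2}),  u = L² − r² sin²θ = 0.0259815 m².
Substituting r = 0.0471 m, L = 0.1626 m, θ = 27°: d²x/dθ² = -0.050248 m.
a = ω²·d²x/dθ² = (333)²·(-0.050248) = -5573.3 m/s²;  |a| = 5573.3 m/s².

5570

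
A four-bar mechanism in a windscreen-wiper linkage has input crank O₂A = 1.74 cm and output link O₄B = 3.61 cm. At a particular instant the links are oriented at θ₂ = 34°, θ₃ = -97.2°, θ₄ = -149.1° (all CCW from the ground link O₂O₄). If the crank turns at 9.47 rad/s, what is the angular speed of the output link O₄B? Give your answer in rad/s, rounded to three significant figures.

4.36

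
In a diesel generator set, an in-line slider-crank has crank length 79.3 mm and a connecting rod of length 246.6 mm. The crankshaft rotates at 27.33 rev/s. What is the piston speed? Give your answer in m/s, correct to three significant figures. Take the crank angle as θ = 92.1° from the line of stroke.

13.4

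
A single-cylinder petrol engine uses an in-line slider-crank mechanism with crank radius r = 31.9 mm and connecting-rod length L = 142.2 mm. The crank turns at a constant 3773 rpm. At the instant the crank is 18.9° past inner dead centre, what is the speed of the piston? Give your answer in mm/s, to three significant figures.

ω = 2π·3773/60 = 395.1 rad/s
For an in-line slider-crank, x = r cosθ + √(L² − r² sin²θ), so v = −rω sinθ·[1 + r cosθ/√(L² − r² sin²θ)].
With r = 0.0319 m, L = 0.1422 m, θ = 18.9°: √(L² − r² sin²θ) = 0.14182 m.
v = −0.0319·395.1·0.32392·[1 + 0.0319·0.94609/0.14182] = -4.9514 m/s.
|v| = 4.9514 m/s = 4951.4 mm/s.

4950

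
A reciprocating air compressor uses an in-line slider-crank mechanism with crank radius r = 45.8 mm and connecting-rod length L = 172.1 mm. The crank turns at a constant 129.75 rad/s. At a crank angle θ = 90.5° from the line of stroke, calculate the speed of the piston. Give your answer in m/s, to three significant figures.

5.93

ω = 129.8 rad/s
For an in-line slider-crank, x = r cosθ + √(L² − r² sin²θ), so v = −rω sinθ·[1 + r cosθ/√(L² − r² sin²θ)].
With r = 0.0458 m, L = 0.1721 m, θ = 90.5°: √(L² − r² sin²θ) = 0.16589 m.
v = −0.0458·129.8·0.99996·[1 + 0.0458·-0.00873/0.16589] = -5.928 m/s.
|v| = 5.928 m/s.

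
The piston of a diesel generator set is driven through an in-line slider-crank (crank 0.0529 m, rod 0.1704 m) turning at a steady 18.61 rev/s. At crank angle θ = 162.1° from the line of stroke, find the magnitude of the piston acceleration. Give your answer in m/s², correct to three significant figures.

503

ω = 2π·18.6 = 116.9 rad/s
x(θ) = r cosθ + √(L² − r² sin²θ); with ω constant, a = ω²·d²x/dθ².
d²x/dθ² = −r cosθ − r²(cos2θ)/√u − r⁴ sin²2θ/(4u^{3/2}),  u = L² − r² sin²θ = 0.0287718 m².
Substituting r = 0.0529 m, L = 0.1704 m, θ = 162.1°: d²x/dθ² = +0.036821 m.
a = ω²·d²x/dθ² = (116.9)²·(+0.036821) = +503.44 m/s²;  |a| = 503.44 m/s².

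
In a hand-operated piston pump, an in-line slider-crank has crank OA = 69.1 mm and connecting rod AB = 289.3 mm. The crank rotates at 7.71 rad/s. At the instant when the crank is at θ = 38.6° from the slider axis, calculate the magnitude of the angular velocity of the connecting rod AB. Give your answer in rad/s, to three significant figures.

ω = 7.71 rad/s
The rod makes angle φ with the slider axis where L sinφ = r sinθ; differentiating, L cosφ·φ̇ = r ω cosθ.
L cosφ = √(L² − r² sin²θ) = 0.28607 m.
|ω_rod| = r ω |cosθ| / √(L² − r² sin²θ) = 0.0691·7.71·0.78152/0.28607 = 1.4555 rad/s.

1.46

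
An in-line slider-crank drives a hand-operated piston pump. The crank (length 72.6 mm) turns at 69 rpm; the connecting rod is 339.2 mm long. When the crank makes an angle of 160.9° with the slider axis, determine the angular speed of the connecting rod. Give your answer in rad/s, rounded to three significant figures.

ω = 7.226 rad/s (converted from 69 rpm).
The rod makes angle φ with the slider axis where L sinφ = r sinθ; differentiating, L cosφ·φ̇ = r ω cosθ.
L cosφ = √(L² − r² sin²θ) = 0.33837 m.
|ω_rod| = r ω |cosθ| / √(L² − r² sin²θ) = 0.0726·7.226·0.94495/0.33837 = 1.465 rad/s.

1.46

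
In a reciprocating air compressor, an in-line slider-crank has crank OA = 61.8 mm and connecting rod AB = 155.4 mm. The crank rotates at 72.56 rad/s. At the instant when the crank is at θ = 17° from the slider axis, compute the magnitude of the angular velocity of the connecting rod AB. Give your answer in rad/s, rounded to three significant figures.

ω = 72.56 rad/s
The rod makes angle φ with the slider axis where L sinφ = r sinθ; differentiating, L cosφ·φ̇ = r ω cosθ.
L cosφ = √(L² − r² sin²θ) = 0.15435 m.
|ω_rod| = r ω |cosθ| / √(L² − r² sin²θ) = 0.0618·72.56·0.95630/0.15435 = 27.783 rad/s.

27.8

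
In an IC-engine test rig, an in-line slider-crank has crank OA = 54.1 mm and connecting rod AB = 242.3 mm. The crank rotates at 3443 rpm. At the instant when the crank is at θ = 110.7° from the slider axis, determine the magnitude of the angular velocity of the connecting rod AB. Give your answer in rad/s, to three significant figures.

ω = 360.6 rad/s (converted from 3443 rpm).
The rod makes angle φ with the slider axis where L sinφ = r sinθ; differentiating, L cosφ·φ̇ = r ω cosθ.
L cosφ = √(L² − r² sin²θ) = 0.23696 m.
|ω_rod| = r ω |cosθ| / √(L² − r² sin²θ) = 0.0541·360.6·0.35347/0.23696 = 29.097 rad/s.

29.1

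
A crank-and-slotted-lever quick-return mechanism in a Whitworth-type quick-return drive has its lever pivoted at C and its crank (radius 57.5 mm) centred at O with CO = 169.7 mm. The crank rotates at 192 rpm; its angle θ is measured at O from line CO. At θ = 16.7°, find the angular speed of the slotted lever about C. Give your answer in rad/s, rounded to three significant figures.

ω = 20.11 rad/s (from 192 rpm).
Crank pin A relative to C: A = (d + r cosθ, r sinθ); lever angle φ = atan2(r sinθ, d + r cosθ).
Differentiating tanφ: φ̇ = rω(d cosθ + r)/(d² + r² + 2dr cosθ).
d² + r² + 2dr cosθ = |CA|² = 0.0507967 m²;  d cosθ + r = +0.22004 m.
|ω_lever| = |0.0575·20.11·+0.22004| / 0.0507967 = 5.008 rad/s.

5.01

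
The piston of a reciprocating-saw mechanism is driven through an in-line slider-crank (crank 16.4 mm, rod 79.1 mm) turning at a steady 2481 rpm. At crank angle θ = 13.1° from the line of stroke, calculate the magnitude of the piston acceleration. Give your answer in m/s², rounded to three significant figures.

1280

ω = 2π·2481/60 = 259.8 rad/s
x(θ) = r cosθ + √(L² − r² sin²θ); with ω constant, a = ω²·d²x/dθ².
d²x/dθ² = −r cosθ − r²(cos2θ)/√u − r⁴ sin²2θ/(4u^{3/2}),  u = L² − r² sin²θ = 0.00624299 m².
Substituting r = 0.0164 m, L = 0.0791 m, θ = 13.1°: d²x/dθ² = -0.019035 m.
a = ω²·d²x/dθ² = (259.8)²·(-0.019035) = -1284.9 m/s²;  |a| = 1284.9 m/s².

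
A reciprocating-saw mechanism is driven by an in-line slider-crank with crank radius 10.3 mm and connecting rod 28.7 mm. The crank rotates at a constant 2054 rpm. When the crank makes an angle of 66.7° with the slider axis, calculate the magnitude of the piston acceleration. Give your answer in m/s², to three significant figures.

67.5

ω = 2π·2054/60 = 215.1 rad/s
x(θ) = r cosθ + √(L² − r² sin²θ); with ω constant, a = ω²·d²x/dθ².
d²x/dθ² = −r cosθ − r²(cos2θ)/√u − r⁴ sin²2θ/(4u^{3/2}),  u = L² − r² sin²θ = 0.000734198 m².
Substituting r = 0.0103 m, L = 0.0287 m, θ = 66.7°: d²x/dθ² = -0.0014586 m.
a = ω²·d²x/dθ² = (215.1)²·(-0.0014586) = -67.484 m/s²;  |a| = 67.484 m/s².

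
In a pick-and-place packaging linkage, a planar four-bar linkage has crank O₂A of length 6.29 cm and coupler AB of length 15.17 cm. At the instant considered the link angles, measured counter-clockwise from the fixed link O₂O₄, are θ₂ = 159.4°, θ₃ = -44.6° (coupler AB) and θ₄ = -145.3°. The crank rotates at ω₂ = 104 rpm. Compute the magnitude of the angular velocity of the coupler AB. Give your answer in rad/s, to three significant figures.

3.78

ω₂ = 10.89 rad/s (from 104 rpm).
Differentiating the loop-closure r₂e^{iθ₂}+r₃e^{iθ₃}=r₁+r₄e^{iθ₄} gives r₂ω₂e^{iθ₂}+r₃ω₃e^{iθ₃}=r₄ω₄e^{iθ₄}.
Eliminating the other unknown: ω₃ = r₂ω₂ sin(θ₄−θ₂) / [r₃ sin(θ₃−θ₄)].
Numerator sine = +0.82214; denominator sine = +0.98261.
Result = 0.0629·10.89·(+0.82214) / (0.1517·(+0.98261)) = +3.7783 rad/s; magnitude 3.7783 rad/s.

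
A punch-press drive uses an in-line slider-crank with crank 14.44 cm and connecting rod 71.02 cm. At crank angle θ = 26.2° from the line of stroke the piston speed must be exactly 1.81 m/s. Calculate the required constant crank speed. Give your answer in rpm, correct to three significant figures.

For an in-line slider-crank, |v_piston| = rω|sinθ|·[1 + r cosθ/√(L² − r² sin²θ)].
With r = 0.1444 m, L = 0.7102 m, θ = 26.2°: the bracketed kinematic factor |dx/dθ| = 0.075431 m.
ω = v/|dx/dθ| = 1.81/0.075431 = 23.995 rad/s.
N = 60ω/(2π) = 229.14 rpm.

229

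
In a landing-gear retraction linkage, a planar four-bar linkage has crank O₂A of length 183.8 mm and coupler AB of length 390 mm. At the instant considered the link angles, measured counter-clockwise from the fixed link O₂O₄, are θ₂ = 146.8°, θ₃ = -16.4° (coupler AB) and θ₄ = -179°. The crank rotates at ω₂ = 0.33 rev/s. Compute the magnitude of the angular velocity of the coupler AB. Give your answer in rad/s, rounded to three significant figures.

ω₂ = 2.073 rad/s (from 0.33 rev/s).
Differentiating the loop-closure r₂e^{iθ₂}+r₃e^{iθ₃}=r₁+r₄e^{iθ₄} gives r₂ω₂e^{iθ₂}+r₃ω₃e^{iθ₃}=r₄ω₄e^{iθ₄}.
Eliminating the other unknown: ω₃ = r₂ω₂ sin(θ₄−θ₂) / [r₃ sin(θ₃−θ₄)].
Numerator sine = +0.56208; denominator sine = +0.29904.
Result = 0.1838·2.073·(+0.56208) / (0.39·(+0.29904)) = +1.8367 rad/s; magnitude 1.8367 rad/s.

1.84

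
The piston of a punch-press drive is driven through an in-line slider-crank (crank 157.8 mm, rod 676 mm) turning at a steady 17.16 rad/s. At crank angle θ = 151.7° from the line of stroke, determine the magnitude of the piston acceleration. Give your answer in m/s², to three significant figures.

ω = 17.16 rad/s
x(θ) = r cosθ + √(L² − r² sin²θ); with ω constant, a = ω²·d²x/dθ².
d²x/dθ² = −r cosθ − r²(cos2θ)/√u − r⁴ sin²2θ/(4u^{3/2}),  u = L² − r² sin²θ = 0.451379 m².
Substituting r = 0.1578 m, L = 0.676 m, θ = 151.7°: d²x/dθ² = +0.11818 m.
a = ω²·d²x/dθ² = (17.16)²·(+0.11818) = +34.8 m/s²;  |a| = 34.8 m/s².

34.8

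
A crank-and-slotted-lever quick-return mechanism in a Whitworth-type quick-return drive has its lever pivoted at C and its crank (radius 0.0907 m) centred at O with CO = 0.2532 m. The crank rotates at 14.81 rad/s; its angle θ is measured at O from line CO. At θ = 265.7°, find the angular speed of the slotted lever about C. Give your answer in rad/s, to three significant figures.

ω = 14.81 rad/s
Crank pin A relative to C: A = (d + r cosθ, r sinθ); lever angle φ = atan2(r sinθ, d + r cosθ).
Differentiating tanφ: φ̇ = rω(d cosθ + r)/(d² + r² + 2dr cosθ).
d² + r² + 2dr cosθ = |CA|² = 0.0688929 m²;  d cosθ + r = +0.071715 m.
|ω_lever| = |0.0907·14.81·+0.071715| / 0.0688929 = 1.3983 rad/s.

1.40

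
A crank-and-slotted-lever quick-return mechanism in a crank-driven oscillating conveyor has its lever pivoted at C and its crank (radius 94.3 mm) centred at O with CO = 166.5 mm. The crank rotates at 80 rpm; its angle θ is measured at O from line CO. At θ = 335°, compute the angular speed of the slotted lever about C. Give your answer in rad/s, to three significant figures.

2.98

ω = 8.378 rad/s (from 80 rpm).
Crank pin A relative to C: A = (d + r cosθ, r sinθ); lever angle φ = atan2(r sinθ, d + r cosθ).
Differentiating tanφ: φ̇ = rω(d cosθ + r)/(d² + r² + 2dr cosθ).
d² + r² + 2dr cosθ = |CA|² = 0.0650745 m²;  d cosθ + r = +0.2452 m.
|ω_lever| = |0.0943·8.378·+0.2452| / 0.0650745 = 2.9767 rad/s.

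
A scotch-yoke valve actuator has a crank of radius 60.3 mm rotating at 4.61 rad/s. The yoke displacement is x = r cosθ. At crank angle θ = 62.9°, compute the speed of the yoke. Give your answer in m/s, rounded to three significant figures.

0.247

ω = 4.61 rad/s
x = r cosθ ⇒ ẋ = −rω sinθ.
|v| = rω|sinθ| = 0.0603·4.61·|sin 62.9°| = 0.24746 m/s.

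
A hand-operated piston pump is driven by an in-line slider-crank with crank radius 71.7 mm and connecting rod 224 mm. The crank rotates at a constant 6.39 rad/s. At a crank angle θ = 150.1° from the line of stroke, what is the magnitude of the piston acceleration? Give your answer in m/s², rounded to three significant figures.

2.04

ω = 6.39 rad/s
x(θ) = r cosθ + √(L² − r² sin²θ); with ω constant, a = ω²·d²x/dθ².
d²x/dθ² = −r cosθ − r²(cos2θ)/√u − r⁴ sin²2θ/(4u^{3/2}),  u = L² − r² sin²θ = 0.0488985 m².
Substituting r = 0.0717 m, L = 0.224 m, θ = 150.1°: d²x/dθ² = +0.050006 m.
a = ω²·d²x/dθ² = (6.39)²·(+0.050006) = +2.0418 m/s²;  |a| = 2.0418 m/s².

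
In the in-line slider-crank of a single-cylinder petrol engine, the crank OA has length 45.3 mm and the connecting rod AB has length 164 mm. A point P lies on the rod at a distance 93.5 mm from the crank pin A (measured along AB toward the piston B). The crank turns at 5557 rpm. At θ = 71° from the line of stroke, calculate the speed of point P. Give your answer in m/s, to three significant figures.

ω = 581.9 rad/s.  Crank-pin speed |V_A| = rω = 26.361 m/s, perpendicular to OA.
Rod angle: sinφ = −(r/L) sinθ ⇒ φ = -15.140°; ω_rod = −rω cosθ/√(L²−r²sin²θ) = -54.213 rad/s.
V_P = V_A + ω_rod × AP, with AP = 0.0935 m along the rod.
Components: V_Px = −rω sinθ − a·ω_rod·sinφ = -26.249 m/s;  V_Py = rω cosθ + a·ω_rod·cosφ = +3.6894 m/s.
|V_P| = √(V_Px² + V_Py²) = 26.507 m/s.

26.5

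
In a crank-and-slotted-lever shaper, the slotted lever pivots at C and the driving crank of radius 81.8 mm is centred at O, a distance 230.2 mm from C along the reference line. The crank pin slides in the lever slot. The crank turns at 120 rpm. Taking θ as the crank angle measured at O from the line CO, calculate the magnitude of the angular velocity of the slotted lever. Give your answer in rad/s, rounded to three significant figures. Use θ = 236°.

1.25

ω = 12.57 rad/s (from 120 rpm).
Crank pin A relative to C: A = (d + r cosθ, r sinθ); lever angle φ = atan2(r sinθ, d + r cosθ).
Differentiating tanφ: φ̇ = rω(d cosθ + r)/(d² + r² + 2dr cosθ).
d² + r² + 2dr cosθ = |CA|² = 0.0386237 m²;  d cosθ + r = -0.046926 m.
|ω_lever| = |0.0818·12.57·-0.046926| / 0.0386237 = 1.2489 rad/s.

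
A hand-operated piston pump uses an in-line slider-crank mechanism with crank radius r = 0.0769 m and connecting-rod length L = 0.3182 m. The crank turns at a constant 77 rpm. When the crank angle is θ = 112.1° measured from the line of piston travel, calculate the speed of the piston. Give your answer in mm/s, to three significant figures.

ω = 2π·77/60 = 8.063 rad/s
For an in-line slider-crank, x = r cosθ + √(L² − r² sin²θ), so v = −rω sinθ·[1 + r cosθ/√(L² − r² sin²θ)].
With r = 0.0769 m, L = 0.3182 m, θ = 112.1°: √(L² − r² sin²θ) = 0.31012 m.
v = −0.0769·8.063·0.92653·[1 + 0.0769·-0.37622/0.31012] = -0.52092 m/s.
|v| = 0.52092 m/s = 520.92 mm/s.

521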